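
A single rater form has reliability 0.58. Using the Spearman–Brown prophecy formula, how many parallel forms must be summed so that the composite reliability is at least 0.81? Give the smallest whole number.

k ≥ ρ*(1−ρ₁)/(ρ₁(1−ρ*)) = 0.81·0.42 / (0.58·0.19) = 3.087.
Smallest integer k = 4.

4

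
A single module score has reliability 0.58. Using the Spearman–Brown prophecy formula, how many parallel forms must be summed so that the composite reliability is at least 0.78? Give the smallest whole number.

3

k ≥ ρ*(1−ρ₁)/(ρ₁(1−ρ*)) = 0.78·0.42 / (0.58·0.22) = 2.567.
Smallest integer k = 3.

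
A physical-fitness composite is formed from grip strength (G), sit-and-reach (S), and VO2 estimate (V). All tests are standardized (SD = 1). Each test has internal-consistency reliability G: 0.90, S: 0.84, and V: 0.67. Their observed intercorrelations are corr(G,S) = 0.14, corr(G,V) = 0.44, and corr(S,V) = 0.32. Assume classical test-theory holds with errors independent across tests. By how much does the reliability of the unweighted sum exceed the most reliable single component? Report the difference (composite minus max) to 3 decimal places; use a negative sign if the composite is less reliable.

Var(sum) = 3 + 1.8 = 4.8; true-score variance = 2.41 + 1.8 = 4.21; composite reliability = 0.8771.
Max component reliability = 0.9000.
Difference = 0.8771 − 0.9000 = -0.023.

-0.023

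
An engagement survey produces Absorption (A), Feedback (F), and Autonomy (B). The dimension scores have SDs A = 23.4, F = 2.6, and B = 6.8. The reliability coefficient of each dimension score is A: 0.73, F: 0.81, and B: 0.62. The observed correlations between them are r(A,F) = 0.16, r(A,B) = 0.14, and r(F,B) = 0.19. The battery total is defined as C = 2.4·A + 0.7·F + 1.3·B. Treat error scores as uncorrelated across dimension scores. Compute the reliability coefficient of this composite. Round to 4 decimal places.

0.7416

Var(C) = 2.4²·23.4² + 0.7²·2.6² + 1.3²·6.8² + 2·[1.68·23.4·2.6·0.16 + 3.12·23.4·6.8·0.14 + 0.91·2.6·6.8·0.19] = 3235.4 + 177.829 = 3413.23.
Under uncorrelated errors the observed covariances equal the true-score covariances, so only the own-variance terms attenuate.
True-score variance = [2.4²·23.4²·0.73 + 0.7²·2.6²·0.81 + 1.3²·6.8²·0.62] + 177.829 = 2353.51 + 177.829 = 2531.34.
Reliability = 2531.34 / 3413.23 = 0.7416.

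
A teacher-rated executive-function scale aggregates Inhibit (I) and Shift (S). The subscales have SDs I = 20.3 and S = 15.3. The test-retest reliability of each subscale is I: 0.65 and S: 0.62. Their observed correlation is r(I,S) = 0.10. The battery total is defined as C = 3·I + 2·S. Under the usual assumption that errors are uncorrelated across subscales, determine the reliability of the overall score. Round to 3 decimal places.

Var(C) = 3²·20.3² + 2²·15.3² + 2·[6·20.3·15.3·0.10] = 4645.17 + 372.708 = 5017.88.
Because errors are independent across components, Cov(Tᵢ,Tⱼ) = Cov(Xᵢ,Xⱼ); the off-diagonal part of the true-score variance is the same as above.
True-score variance = [3²·20.3²·0.65 + 2²·15.3²·0.62] + 372.708 = 2991.27 + 372.708 = 3363.98.
Reliability = 3363.98 / 5017.88 = 0.670.

0.670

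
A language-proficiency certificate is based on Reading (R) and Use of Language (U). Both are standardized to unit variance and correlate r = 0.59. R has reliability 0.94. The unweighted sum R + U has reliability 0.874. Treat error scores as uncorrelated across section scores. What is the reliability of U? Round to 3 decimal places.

Var(R+U) = 2 + 2·0.59 = 3.180.
True-score variance = ρ_R + ρ_U + 2·0.59, so 0.874 = (0.94 + ρ_U + 1.18) / 3.180.
ρ_U = 0.874·3.180 − 0.94 − 1.18 = 0.659.

0.659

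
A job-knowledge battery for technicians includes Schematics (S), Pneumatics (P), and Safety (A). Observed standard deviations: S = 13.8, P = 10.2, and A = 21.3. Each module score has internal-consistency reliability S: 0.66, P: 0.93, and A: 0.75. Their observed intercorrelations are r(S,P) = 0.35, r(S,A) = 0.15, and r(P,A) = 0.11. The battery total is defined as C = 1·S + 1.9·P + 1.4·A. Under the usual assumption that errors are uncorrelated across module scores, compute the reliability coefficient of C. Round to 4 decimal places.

Var(C) = 13.8² + 1.9²·10.2² + 1.4²·21.3² + 2·[1.9·13.8·10.2·0.35 + 1.4·13.8·21.3·0.15 + 2.66·10.2·21.3·0.11] = 1455.26 + 437.806 = 1893.06.
With uncorrelated errors the cross-covariances are all true-score covariance, so they carry over unchanged; only the diagonal terms shrink to ρᵢσᵢ².
True-score variance = [13.8²·0.66 + 1.9²·10.2²·0.93 + 1.4²·21.3²·0.75] + 437.806 = 1141.91 + 437.806 = 1579.71.
Reliability = 1579.71 / 1893.06 = 0.8345.

0.8345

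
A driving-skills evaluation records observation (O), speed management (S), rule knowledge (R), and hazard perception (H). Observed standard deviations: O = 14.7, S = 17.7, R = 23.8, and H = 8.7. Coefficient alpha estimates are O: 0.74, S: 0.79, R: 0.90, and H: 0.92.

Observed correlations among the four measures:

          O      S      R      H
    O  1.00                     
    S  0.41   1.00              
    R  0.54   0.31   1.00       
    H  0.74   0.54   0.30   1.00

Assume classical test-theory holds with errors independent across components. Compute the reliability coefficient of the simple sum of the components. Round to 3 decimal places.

0.926

Var(O+S+R+H) = 14.7² + 17.7² + 23.8² + 8.7² + 2·[14.7·17.7·0.41 + 14.7·23.8·0.54 + 14.7·8.7·0.74 + 17.7·23.8·0.31 + 17.7·8.7·0.54 + 23.8·8.7·0.30] = 1171.51 + 1332.21 = 2503.72.
Because errors are independent across components, Cov(Tᵢ,Tⱼ) = Cov(Xᵢ,Xⱼ); the off-diagonal part of the true-score variance is the same as above.
True-score variance = [14.7²·0.74 + 17.7²·0.79 + 23.8²·0.90 + 8.7²·0.92] + 1332.21 = 986.837 + 1332.21 = 2319.04.
Reliability = 2319.04 / 2503.72 = 0.926.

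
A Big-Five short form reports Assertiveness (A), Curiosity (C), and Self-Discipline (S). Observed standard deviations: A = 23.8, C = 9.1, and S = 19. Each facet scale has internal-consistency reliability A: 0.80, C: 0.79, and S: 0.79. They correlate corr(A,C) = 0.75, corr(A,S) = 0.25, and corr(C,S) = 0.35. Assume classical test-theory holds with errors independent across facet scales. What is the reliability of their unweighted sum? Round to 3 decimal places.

0.877

Var(A+C+S) = 23.8² + 9.1² + 19² + 2·[23.8·9.1·0.75 + 23.8·19·0.25 + 9.1·19·0.35] = 1010.25 + 672 = 1682.25.
With uncorrelated errors the cross-covariances are all true-score covariance, so they carry over unchanged; only the diagonal terms shrink to ρᵢσᵢ².
True-score variance = [23.8²·0.80 + 9.1²·0.79 + 19²·0.79] + 672 = 803.762 + 672 = 1475.76.
Reliability = 1475.76 / 1682.25 = 0.877.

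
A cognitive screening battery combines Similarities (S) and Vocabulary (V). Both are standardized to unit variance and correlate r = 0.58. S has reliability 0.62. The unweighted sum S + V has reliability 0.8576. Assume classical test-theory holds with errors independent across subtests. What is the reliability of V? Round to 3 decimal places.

0.930

Var(S+V) = 2 + 2·0.58 = 3.160.
True-score variance = ρ_S + ρ_V + 2·0.58, so 0.8576 = (0.62 + ρ_V + 1.16) / 3.160.
ρ_V = 0.8576·3.160 − 0.62 − 1.16 = 0.930.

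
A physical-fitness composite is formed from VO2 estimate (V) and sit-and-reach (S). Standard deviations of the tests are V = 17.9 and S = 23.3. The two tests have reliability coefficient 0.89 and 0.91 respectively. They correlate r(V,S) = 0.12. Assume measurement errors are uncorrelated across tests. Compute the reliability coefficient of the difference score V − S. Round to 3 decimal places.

Var(V−S) = 17.9² + 23.3² − 2·17.9·23.3·0.12 = 863.3 − 100.097 = 763.203.
Because errors are independent across components, Cov(Tᵢ,Tⱼ) = Cov(Xᵢ,Xⱼ); the off-diagonal part of the true-score variance is the same as above.
True-score variance = [17.9²·0.89 + 23.3²·0.91] − 100.097 = 779.195 − 100.097 = 679.098.
Reliability = 679.098 / 763.203 = 0.890.

0.890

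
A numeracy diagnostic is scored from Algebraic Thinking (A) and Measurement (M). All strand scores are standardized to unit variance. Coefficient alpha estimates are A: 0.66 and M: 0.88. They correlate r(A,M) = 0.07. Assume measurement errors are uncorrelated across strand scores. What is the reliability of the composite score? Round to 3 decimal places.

Var(A+M) = 2 + 2·[0.07] = 2 + 0.14 = 2.14.
With uncorrelated errors the cross-covariances are all true-score covariance, so they carry over unchanged; only the diagonal terms shrink to ρᵢσᵢ².
True-score variance = [0.66 + 0.88] + 0.14 = 1.54 + 0.14 = 1.68.
Reliability = 1.68 / 2.14 = 0.785.

0.785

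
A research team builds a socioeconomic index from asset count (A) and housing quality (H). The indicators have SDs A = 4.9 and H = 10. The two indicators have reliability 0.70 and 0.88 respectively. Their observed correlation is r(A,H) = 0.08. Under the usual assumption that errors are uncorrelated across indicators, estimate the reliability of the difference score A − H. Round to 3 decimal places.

Var(A−H) = 4.9² + 10² − 2·4.9·10·0.08 = 124.01 − 7.84 = 116.17.
With uncorrelated errors the cross-covariances are all true-score covariance, so they carry over unchanged; only the diagonal terms shrink to ρᵢσᵢ².
True-score variance = [4.9²·0.70 + 10²·0.88] − 7.84 = 104.807 − 7.84 = 96.967.
Reliability = 96.967 / 116.17 = 0.835.

0.835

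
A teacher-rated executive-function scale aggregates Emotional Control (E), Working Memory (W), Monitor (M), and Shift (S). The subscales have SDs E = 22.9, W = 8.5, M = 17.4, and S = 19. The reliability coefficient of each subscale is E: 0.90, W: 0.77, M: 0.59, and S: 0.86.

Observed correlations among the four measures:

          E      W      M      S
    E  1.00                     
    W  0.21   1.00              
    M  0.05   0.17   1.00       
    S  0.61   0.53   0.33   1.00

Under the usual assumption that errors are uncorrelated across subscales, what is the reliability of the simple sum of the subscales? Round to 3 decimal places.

Var(E+W+M+S) = 22.9² + 8.5² + 17.4² + 19² + 2·[22.9·8.5·0.21 + 22.9·17.4·0.05 + 22.9·19·0.61 + 8.5·17.4·0.17 + 8.5·19·0.53 + 17.4·19·0.33] = 1260.42 + 1092.09 = 2352.51.
Under uncorrelated errors the observed covariances equal the true-score covariances, so only the own-variance terms attenuate.
True-score variance = [22.9²·0.90 + 8.5²·0.77 + 17.4²·0.59 + 19²·0.86] + 1092.09 = 1016.69 + 1092.09 = 2108.78.
Reliability = 2108.78 / 2352.51 = 0.896.

0.896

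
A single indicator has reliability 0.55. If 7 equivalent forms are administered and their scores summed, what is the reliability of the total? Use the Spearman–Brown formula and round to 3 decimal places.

0.895

ρ_k = kρ / (1 + (k−1)ρ) = 7·0.55 / (1 + 6·0.55) = 3.850 / 4.300 = 0.895.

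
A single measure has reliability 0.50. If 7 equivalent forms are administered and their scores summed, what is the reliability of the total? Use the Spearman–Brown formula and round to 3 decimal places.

ρ_k = kρ / (1 + (k−1)ρ) = 7·0.50 / (1 + 6·0.50) = 3.500 / 4.000 = 0.875.

0.875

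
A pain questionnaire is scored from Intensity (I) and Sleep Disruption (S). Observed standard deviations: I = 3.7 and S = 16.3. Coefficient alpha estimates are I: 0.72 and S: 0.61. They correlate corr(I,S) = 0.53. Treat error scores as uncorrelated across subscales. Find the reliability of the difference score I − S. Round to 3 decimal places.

Var(I−S) = 3.7² + 16.3² − 2·3.7·16.3·0.53 = 279.38 − 63.9286 = 215.451.
Because errors are independent across components, Cov(Tᵢ,Tⱼ) = Cov(Xᵢ,Xⱼ); the off-diagonal part of the true-score variance is the same as above.
True-score variance = [3.7²·0.72 + 16.3²·0.61] − 63.9286 = 171.928 − 63.9286 = 107.999.
Reliability = 107.999 / 215.451 = 0.501.

0.501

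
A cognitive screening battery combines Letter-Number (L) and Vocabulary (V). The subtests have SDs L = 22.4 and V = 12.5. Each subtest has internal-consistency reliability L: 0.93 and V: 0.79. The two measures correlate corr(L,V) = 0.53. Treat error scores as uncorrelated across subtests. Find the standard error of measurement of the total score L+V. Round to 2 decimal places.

Var(total) = 658.01 + 296.8 = 954.81.
True-score variance = 590.074 + 296.8 = 886.874, so reliability = 0.9288.
Error variance = 954.81 − 886.874 = 67.9357; SEM = √67.9357 = 8.24.

8.24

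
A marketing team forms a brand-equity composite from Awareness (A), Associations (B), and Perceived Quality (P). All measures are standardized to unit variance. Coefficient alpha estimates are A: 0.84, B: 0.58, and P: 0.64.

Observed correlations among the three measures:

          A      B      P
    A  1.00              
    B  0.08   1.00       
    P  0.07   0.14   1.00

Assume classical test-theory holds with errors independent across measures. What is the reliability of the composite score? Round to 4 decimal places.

0.7374

Var(A+B+P) = 3 + 2·[0.08 + 0.07 + 0.14] = 3 + 0.58 = 3.58.
With uncorrelated errors the cross-covariances are all true-score covariance, so they carry over unchanged; only the diagonal terms shrink to ρᵢσᵢ².
True-score variance = [0.84 + 0.58 + 0.64] + 0.58 = 2.06 + 0.58 = 2.64.
Reliability = 2.64 / 3.58 = 0.7374.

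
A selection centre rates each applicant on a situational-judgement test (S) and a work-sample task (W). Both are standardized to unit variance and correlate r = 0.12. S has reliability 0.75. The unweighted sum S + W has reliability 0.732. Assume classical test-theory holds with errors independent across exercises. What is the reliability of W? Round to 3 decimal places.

0.650

Var(S+W) = 2 + 2·0.12 = 2.240.
True-score variance = ρ_S + ρ_W + 2·0.12, so 0.732 = (0.75 + ρ_W + 0.24) / 2.240.
ρ_W = 0.732·2.240 − 0.75 − 0.24 = 0.650.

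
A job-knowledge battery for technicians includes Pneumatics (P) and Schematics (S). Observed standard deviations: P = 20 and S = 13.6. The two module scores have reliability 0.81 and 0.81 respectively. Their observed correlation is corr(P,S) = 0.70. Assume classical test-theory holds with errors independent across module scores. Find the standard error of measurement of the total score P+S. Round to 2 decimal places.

10.54

Var(total) = 584.96 + 380.8 = 965.76.
True-score variance = 473.818 + 380.8 = 854.618, so reliability = 0.8849.
Error variance = 965.76 − 854.618 = 111.142; SEM = √111.142 = 10.54.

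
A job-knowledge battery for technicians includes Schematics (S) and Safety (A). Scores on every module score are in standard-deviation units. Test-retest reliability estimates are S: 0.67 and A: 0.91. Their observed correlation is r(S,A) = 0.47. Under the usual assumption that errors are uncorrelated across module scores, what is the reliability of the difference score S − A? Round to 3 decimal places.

0.604

Var(S−A) = 1 + 1 − 2·0.47 = 2 − 0.94 = 1.06.
Under uncorrelated errors the observed covariances equal the true-score covariances, so only the own-variance terms attenuate.
True-score variance = [0.67 + 0.91] − 0.94 = 1.58 − 0.94 = 0.64.
Reliability = 0.64 / 1.06 = 0.604.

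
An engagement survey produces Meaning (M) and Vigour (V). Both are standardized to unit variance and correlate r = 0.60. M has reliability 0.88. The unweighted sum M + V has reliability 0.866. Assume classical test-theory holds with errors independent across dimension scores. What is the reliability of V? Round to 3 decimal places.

0.691

Var(M+V) = 2 + 2·0.60 = 3.200.
True-score variance = ρ_M + ρ_V + 2·0.60, so 0.866 = (0.88 + ρ_V + 1.20) / 3.200.
ρ_V = 0.866·3.200 − 0.88 − 1.20 = 0.691.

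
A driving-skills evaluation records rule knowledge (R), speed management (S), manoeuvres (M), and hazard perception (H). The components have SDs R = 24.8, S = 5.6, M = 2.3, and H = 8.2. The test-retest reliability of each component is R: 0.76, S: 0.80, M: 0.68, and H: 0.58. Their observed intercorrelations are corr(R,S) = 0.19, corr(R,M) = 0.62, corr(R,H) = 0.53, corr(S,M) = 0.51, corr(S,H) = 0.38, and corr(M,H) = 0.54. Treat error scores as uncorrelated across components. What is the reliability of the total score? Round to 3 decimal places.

Var(R+S+M+H) = 24.8² + 5.6² + 2.3² + 8.2² + 2·[24.8·5.6·0.19 + 24.8·2.3·0.62 + 24.8·8.2·0.53 + 5.6·2.3·0.51 + 5.6·8.2·0.38 + 2.3·8.2·0.54] = 718.93 + 407.471 = 1126.4.
With uncorrelated errors the cross-covariances are all true-score covariance, so they carry over unchanged; only the diagonal terms shrink to ρᵢσᵢ².
True-score variance = [24.8²·0.76 + 5.6²·0.80 + 2.3²·0.68 + 8.2²·0.58] + 407.471 = 535.115 + 407.471 = 942.586.
Reliability = 942.586 / 1126.4 = 0.837.

0.837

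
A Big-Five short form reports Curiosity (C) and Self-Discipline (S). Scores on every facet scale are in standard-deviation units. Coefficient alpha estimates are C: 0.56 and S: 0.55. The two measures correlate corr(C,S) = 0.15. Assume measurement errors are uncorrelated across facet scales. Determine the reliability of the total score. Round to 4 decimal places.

0.6130

Var(C+S) = 2 + 2·[0.15] = 2 + 0.3 = 2.3.
With uncorrelated errors the cross-covariances are all true-score covariance, so they carry over unchanged; only the diagonal terms shrink to ρᵢσᵢ².
True-score variance = [0.56 + 0.55] + 0.3 = 1.11 + 0.3 = 1.41.
Reliability = 1.41 / 2.3 = 0.6130.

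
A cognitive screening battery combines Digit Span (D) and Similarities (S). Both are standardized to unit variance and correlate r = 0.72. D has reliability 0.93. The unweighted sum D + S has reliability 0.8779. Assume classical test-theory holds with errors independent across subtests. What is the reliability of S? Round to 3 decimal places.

0.650

Var(D+S) = 2 + 2·0.72 = 3.440.
True-score variance = ρ_D + ρ_S + 2·0.72, so 0.8779 = (0.93 + ρ_S + 1.44) / 3.440.
ρ_S = 0.8779·3.440 − 0.93 − 1.44 = 0.650.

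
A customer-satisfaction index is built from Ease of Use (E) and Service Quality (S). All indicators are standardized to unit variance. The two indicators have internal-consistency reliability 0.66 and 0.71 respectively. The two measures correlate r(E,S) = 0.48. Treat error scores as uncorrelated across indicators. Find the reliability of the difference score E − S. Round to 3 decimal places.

0.394

Var(E−S) = 1 + 1 − 2·0.48 = 2 − 0.96 = 1.04.
With uncorrelated errors the cross-covariances are all true-score covariance, so they carry over unchanged; only the diagonal terms shrink to ρᵢσᵢ².
True-score variance = [0.66 + 0.71] − 0.96 = 1.37 − 0.96 = 0.41.
Reliability = 0.41 / 1.04 = 0.394.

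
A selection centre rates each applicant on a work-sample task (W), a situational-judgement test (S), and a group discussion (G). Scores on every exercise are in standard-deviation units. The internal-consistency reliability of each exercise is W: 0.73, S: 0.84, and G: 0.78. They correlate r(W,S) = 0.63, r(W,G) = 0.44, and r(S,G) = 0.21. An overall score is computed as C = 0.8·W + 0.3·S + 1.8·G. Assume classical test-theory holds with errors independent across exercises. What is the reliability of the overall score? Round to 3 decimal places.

0.844

Var(C) = 0.8² + 0.3² + 1.8² + 2·[0.24·0.63 + 1.44·0.44 + 0.54·0.21] = 3.97 + 1.7964 = 5.7664.
Because errors are independent across components, Cov(Tᵢ,Tⱼ) = Cov(Xᵢ,Xⱼ); the off-diagonal part of the true-score variance is the same as above.
True-score variance = [0.8²·0.73 + 0.3²·0.84 + 1.8²·0.78] + 1.7964 = 3.07 + 1.7964 = 4.8664.
Reliability = 4.8664 / 5.7664 = 0.844.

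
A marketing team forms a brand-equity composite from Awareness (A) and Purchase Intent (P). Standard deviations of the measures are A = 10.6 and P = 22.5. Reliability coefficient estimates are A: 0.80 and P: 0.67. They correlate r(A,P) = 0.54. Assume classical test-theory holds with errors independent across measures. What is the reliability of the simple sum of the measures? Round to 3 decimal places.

Var(A+P) = 10.6² + 22.5² + 2·[10.6·22.5·0.54] = 618.61 + 257.58 = 876.19.
With uncorrelated errors the cross-covariances are all true-score covariance, so they carry over unchanged; only the diagonal terms shrink to ρᵢσᵢ².
True-score variance = [10.6²·0.80 + 22.5²·0.67] + 257.58 = 429.076 + 257.58 = 686.656.
Reliability = 686.656 / 876.19 = 0.784.

0.784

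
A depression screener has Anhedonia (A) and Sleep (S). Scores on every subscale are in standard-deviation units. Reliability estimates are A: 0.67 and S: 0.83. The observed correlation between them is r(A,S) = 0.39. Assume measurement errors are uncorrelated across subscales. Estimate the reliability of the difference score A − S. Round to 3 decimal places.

0.590

Var(A−S) = 1 + 1 − 2·0.39 = 2 − 0.78 = 1.22.
Under uncorrelated errors the observed covariances equal the true-score covariances, so only the own-variance terms attenuate.
True-score variance = [0.67 + 0.83] − 0.78 = 1.5 − 0.78 = 0.72.
Reliability = 0.72 / 1.22 = 0.590.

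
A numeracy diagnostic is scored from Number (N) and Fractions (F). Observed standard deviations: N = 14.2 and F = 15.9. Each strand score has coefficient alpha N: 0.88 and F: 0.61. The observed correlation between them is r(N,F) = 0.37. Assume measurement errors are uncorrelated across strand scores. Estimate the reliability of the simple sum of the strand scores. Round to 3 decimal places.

0.802

Var(N+F) = 14.2² + 15.9² + 2·[14.2·15.9·0.37] = 454.45 + 167.077 = 621.527.
Because errors are independent across components, Cov(Tᵢ,Tⱼ) = Cov(Xᵢ,Xⱼ); the off-diagonal part of the true-score variance is the same as above.
True-score variance = [14.2²·0.88 + 15.9²·0.61] + 167.077 = 331.657 + 167.077 = 498.734.
Reliability = 498.734 / 621.527 = 0.802.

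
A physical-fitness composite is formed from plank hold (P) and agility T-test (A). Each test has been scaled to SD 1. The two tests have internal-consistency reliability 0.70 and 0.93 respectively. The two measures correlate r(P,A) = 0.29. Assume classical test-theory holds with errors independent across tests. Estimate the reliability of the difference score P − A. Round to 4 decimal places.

Var(P−A) = 1 + 1 − 2·0.29 = 2 − 0.58 = 1.42.
Under uncorrelated errors the observed covariances equal the true-score covariances, so only the own-variance terms attenuate.
True-score variance = [0.70 + 0.93] − 0.58 = 1.63 − 0.58 = 1.05.
Reliability = 1.05 / 1.42 = 0.7394.

0.7394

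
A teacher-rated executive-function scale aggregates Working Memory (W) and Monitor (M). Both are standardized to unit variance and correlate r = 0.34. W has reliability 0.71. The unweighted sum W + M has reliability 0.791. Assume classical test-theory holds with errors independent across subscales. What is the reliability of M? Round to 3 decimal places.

Var(W+M) = 2 + 2·0.34 = 2.680.
True-score variance = ρ_W + ρ_M + 2·0.34, so 0.791 = (0.71 + ρ_M + 0.68) / 2.680.
ρ_M = 0.791·2.680 − 0.71 − 0.68 = 0.730.

0.730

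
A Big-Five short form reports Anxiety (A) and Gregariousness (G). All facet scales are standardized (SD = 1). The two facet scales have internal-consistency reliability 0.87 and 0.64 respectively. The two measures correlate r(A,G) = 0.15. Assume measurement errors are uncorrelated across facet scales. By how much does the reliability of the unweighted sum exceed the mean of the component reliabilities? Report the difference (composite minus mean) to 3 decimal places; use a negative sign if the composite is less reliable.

Var(sum) = 2 + 0.3 = 2.3; true-score variance = 1.51 + 0.3 = 1.81; composite reliability = 0.7870.
Mean component reliability = 0.7550.
Difference = 0.7870 − 0.7550 = 0.032.

0.032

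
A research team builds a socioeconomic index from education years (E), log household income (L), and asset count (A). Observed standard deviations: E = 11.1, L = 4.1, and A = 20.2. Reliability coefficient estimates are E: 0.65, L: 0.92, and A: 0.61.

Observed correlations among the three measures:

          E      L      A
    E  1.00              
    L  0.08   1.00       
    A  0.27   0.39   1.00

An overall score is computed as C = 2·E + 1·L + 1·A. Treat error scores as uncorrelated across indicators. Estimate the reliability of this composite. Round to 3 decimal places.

0.731

Var(C) = 2²·11.1² + 4.1² + 20.2² + 2·[2·11.1·4.1·0.08 + 2·11.1·20.2·0.27 + 4.1·20.2·0.39] = 917.69 + 321.32 = 1239.01.
Because errors are independent across components, Cov(Tᵢ,Tⱼ) = Cov(Xᵢ,Xⱼ); the off-diagonal part of the true-score variance is the same as above.
True-score variance = [2²·11.1²·0.65 + 4.1²·0.92 + 20.2²·0.61] + 321.32 = 584.716 + 321.32 = 906.036.
Reliability = 906.036 / 1239.01 = 0.731.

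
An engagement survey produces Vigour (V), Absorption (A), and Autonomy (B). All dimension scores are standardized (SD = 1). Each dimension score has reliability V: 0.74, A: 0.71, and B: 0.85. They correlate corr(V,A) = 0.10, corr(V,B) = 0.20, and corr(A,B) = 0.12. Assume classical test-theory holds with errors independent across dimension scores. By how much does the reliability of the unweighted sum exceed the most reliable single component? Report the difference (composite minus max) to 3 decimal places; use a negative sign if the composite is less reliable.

-0.032

Var(sum) = 3 + 0.84 = 3.84; true-score variance = 2.3 + 0.84 = 3.14; composite reliability = 0.8177.
Max component reliability = 0.8500.
Difference = 0.8177 − 0.8500 = -0.032.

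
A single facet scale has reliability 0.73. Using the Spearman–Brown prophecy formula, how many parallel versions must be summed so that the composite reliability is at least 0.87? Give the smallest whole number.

3

k ≥ ρ*(1−ρ₁)/(ρ₁(1−ρ*)) = 0.87·0.27 / (0.73·0.13) = 2.475.
Smallest integer k = 3.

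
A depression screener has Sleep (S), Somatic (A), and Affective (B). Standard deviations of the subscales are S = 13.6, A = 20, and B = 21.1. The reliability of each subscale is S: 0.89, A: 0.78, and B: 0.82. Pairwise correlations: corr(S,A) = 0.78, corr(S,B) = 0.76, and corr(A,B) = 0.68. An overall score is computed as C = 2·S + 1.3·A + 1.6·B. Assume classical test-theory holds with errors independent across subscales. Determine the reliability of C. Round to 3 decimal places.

0.930

Var(C) = 2²·13.6² + 1.3²·20² + 1.6²·21.1² + 2·[2.6·13.6·20·0.78 + 3.2·13.6·21.1·0.76 + 2.08·20·21.1·0.68] = 2555.58 + 3692.76 = 6248.34.
Because errors are independent across components, Cov(Tᵢ,Tⱼ) = Cov(Xᵢ,Xⱼ); the off-diagonal part of the true-score variance is the same as above.
True-score variance = [2²·13.6²·0.89 + 1.3²·20²·0.78 + 1.6²·21.1²·0.82] + 3692.76 = 2120.32 + 3692.76 = 5813.08.
Reliability = 5813.08 / 6248.34 = 0.930.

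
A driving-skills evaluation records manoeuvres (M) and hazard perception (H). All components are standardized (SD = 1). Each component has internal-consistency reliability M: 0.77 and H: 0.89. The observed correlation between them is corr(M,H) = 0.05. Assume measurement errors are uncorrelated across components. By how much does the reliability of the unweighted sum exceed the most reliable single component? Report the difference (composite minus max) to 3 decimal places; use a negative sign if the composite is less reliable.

Var(sum) = 2 + 0.1 = 2.1; true-score variance = 1.66 + 0.1 = 1.76; composite reliability = 0.8381.
Max component reliability = 0.8900.
Difference = 0.8381 − 0.8900 = -0.052.

-0.052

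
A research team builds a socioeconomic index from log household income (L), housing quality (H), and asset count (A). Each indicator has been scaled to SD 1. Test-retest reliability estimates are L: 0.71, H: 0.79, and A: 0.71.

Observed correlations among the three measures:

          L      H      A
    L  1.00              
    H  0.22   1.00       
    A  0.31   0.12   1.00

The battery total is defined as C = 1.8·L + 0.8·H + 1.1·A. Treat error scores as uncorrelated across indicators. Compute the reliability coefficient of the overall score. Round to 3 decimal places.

0.801

Var(C) = 1.8² + 0.8² + 1.1² + 2·[1.44·0.22 + 1.98·0.31 + 0.88·0.12] = 5.09 + 2.0724 = 7.1624.
Under uncorrelated errors the observed covariances equal the true-score covariances, so only the own-variance terms attenuate.
True-score variance = [1.8²·0.71 + 0.8²·0.79 + 1.1²·0.71] + 2.0724 = 3.6651 + 2.0724 = 5.7375.
Reliability = 5.7375 / 7.1624 = 0.801.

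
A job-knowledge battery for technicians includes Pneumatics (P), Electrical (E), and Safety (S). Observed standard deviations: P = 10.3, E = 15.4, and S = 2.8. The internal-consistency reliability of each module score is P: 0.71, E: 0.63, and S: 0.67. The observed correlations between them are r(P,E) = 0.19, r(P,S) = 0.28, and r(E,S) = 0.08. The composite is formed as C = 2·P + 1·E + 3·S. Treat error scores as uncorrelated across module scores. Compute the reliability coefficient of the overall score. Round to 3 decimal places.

Var(C) = 2²·10.3² + 15.4² + 3²·2.8² + 2·[2·10.3·15.4·0.19 + 6·10.3·2.8·0.28 + 3·15.4·2.8·0.08] = 732.08 + 238.151 = 970.231.
With uncorrelated errors the cross-covariances are all true-score covariance, so they carry over unchanged; only the diagonal terms shrink to ρᵢσᵢ².
True-score variance = [2²·10.3²·0.71 + 15.4²·0.63 + 3²·2.8²·0.67] + 238.151 = 497.982 + 238.151 = 736.133.
Reliability = 736.133 / 970.231 = 0.759.

0.759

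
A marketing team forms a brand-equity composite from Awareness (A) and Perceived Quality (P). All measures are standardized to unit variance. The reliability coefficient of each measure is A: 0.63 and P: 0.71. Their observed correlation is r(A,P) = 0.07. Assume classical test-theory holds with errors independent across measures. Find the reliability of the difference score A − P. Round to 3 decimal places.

Var(A−P) = 1 + 1 − 2·0.07 = 2 − 0.14 = 1.86.
Because errors are independent across components, Cov(Tᵢ,Tⱼ) = Cov(Xᵢ,Xⱼ); the off-diagonal part of the true-score variance is the same as above.
True-score variance = [0.63 + 0.71] − 0.14 = 1.34 − 0.14 = 1.2.
Reliability = 1.2 / 1.86 = 0.645.

0.645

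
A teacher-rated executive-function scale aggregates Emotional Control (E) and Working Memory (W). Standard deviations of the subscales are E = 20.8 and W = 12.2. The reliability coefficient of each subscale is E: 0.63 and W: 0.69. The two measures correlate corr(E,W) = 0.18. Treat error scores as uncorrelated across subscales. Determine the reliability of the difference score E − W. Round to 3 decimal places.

Var(E−W) = 20.8² + 12.2² − 2·20.8·12.2·0.18 = 581.48 − 91.3536 = 490.126.
Under uncorrelated errors the observed covariances equal the true-score covariances, so only the own-variance terms attenuate.
True-score variance = [20.8²·0.63 + 12.2²·0.69] − 91.3536 = 375.263 − 91.3536 = 283.909.
Reliability = 283.909 / 490.126 = 0.579.

0.579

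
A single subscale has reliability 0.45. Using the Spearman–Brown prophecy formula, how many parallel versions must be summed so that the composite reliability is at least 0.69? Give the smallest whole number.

k ≥ ρ*(1−ρ₁)/(ρ₁(1−ρ*)) = 0.69·0.55 / (0.45·0.31) = 2.720.
Smallest integer k = 3.

3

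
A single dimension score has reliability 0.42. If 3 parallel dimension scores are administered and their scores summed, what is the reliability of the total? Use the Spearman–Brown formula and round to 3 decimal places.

0.685

ρ_k = kρ / (1 + (k−1)ρ) = 3·0.42 / (1 + 2·0.42) = 1.260 / 1.840 = 0.685.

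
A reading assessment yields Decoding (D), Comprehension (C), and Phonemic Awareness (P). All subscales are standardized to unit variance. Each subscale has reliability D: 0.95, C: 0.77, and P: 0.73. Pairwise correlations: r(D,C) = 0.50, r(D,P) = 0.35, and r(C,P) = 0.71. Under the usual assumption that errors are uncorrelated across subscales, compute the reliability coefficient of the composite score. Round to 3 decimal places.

0.910

Var(D+C+P) = 3 + 2·[0.50 + 0.35 + 0.71] = 3 + 3.12 = 6.12.
Because errors are independent across components, Cov(Tᵢ,Tⱼ) = Cov(Xᵢ,Xⱼ); the off-diagonal part of the true-score variance is the same as above.
True-score variance = [0.95 + 0.77 + 0.73] + 3.12 = 2.45 + 3.12 = 5.57.
Reliability = 5.57 / 6.12 = 0.910.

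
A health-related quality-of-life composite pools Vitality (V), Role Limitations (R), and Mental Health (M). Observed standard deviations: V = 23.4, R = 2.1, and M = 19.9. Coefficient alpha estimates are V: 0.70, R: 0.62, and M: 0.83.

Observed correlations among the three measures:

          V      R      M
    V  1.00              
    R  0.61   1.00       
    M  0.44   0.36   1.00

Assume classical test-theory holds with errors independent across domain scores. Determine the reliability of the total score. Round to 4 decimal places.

0.8389

Var(V+R+M) = 23.4² + 2.1² + 19.9² + 2·[23.4·2.1·0.61 + 23.4·19.9·0.44 + 2.1·19.9·0.36] = 947.98 + 499.82 = 1447.8.
Because errors are independent across components, Cov(Tᵢ,Tⱼ) = Cov(Xᵢ,Xⱼ); the off-diagonal part of the true-score variance is the same as above.
True-score variance = [23.4²·0.70 + 2.1²·0.62 + 19.9²·0.83] + 499.82 = 714.714 + 499.82 = 1214.53.
Reliability = 1214.53 / 1447.8 = 0.8389.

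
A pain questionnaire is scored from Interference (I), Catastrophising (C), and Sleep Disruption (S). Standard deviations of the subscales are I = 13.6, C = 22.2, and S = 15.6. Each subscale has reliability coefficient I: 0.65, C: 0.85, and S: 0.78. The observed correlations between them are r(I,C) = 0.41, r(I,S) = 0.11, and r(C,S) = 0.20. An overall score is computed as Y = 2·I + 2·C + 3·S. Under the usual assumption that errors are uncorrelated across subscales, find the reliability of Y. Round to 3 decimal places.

0.852

Var(Y) = 2²·13.6² + 2²·22.2² + 3²·15.6² + 2·[4·13.6·22.2·0.41 + 6·13.6·15.6·0.11 + 6·22.2·15.6·0.20] = 4901.44 + 2101.52 = 7002.96.
Under uncorrelated errors the observed covariances equal the true-score covariances, so only the own-variance terms attenuate.
True-score variance = [2²·13.6²·0.65 + 2²·22.2²·0.85 + 3²·15.6²·0.78] + 2101.52 = 3864.94 + 2101.52 = 5966.46.
Reliability = 5966.46 / 7002.96 = 0.852.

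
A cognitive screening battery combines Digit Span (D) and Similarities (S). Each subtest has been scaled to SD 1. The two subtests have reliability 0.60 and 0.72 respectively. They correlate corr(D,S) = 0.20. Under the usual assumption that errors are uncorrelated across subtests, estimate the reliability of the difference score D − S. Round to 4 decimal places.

0.5750

Var(D−S) = 1 + 1 − 2·0.20 = 2 − 0.4 = 1.6.
Under uncorrelated errors the observed covariances equal the true-score covariances, so only the own-variance terms attenuate.
True-score variance = [0.60 + 0.72] − 0.4 = 1.32 − 0.4 = 0.92.
Reliability = 0.92 / 1.6 = 0.5750.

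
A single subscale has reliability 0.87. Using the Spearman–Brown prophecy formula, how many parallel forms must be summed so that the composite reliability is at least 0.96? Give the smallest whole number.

4

k ≥ ρ*(1−ρ₁)/(ρ₁(1−ρ*)) = 0.96·0.13 / (0.87·0.04) = 3.586.
Smallest integer k = 4.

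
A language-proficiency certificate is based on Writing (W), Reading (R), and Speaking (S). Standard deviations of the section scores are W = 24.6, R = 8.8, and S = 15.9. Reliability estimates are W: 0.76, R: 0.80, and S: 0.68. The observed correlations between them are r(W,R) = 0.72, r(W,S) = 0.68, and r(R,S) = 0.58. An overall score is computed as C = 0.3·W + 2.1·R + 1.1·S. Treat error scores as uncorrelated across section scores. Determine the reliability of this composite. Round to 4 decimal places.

Var(C) = 0.3²·24.6² + 2.1²·8.8² + 1.1²·15.9² + 2·[0.63·24.6·8.8·0.72 + 0.33·24.6·15.9·0.68 + 2.31·8.8·15.9·0.58] = 701.875 + 746.864 = 1448.74.
Because errors are independent across components, Cov(Tᵢ,Tⱼ) = Cov(Xᵢ,Xⱼ); the off-diagonal part of the true-score variance is the same as above.
True-score variance = [0.3²·24.6²·0.76 + 2.1²·8.8²·0.80 + 1.1²·15.9²·0.68] + 746.864 = 522.613 + 746.864 = 1269.48.
Reliability = 1269.48 / 1448.74 = 0.8763.

0.8763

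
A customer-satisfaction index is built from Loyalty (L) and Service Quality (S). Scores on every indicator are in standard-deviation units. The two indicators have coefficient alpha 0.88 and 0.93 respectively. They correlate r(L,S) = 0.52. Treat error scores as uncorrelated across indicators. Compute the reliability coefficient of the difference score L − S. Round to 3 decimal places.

Var(L−S) = 1 + 1 − 2·0.52 = 2 − 1.04 = 0.96.
Because errors are independent across components, Cov(Tᵢ,Tⱼ) = Cov(Xᵢ,Xⱼ); the off-diagonal part of the true-score variance is the same as above.
True-score variance = [0.88 + 0.93] − 1.04 = 1.81 − 1.04 = 0.77.
Reliability = 0.77 / 0.96 = 0.802.

0.802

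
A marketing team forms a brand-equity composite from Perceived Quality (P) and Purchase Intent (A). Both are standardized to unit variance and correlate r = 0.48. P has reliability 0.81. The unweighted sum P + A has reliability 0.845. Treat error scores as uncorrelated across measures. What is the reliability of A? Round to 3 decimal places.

0.731

Var(P+A) = 2 + 2·0.48 = 2.960.
True-score variance = ρ_P + ρ_A + 2·0.48, so 0.845 = (0.81 + ρ_A + 0.96) / 2.960.
ρ_A = 0.845·2.960 − 0.81 − 0.96 = 0.731.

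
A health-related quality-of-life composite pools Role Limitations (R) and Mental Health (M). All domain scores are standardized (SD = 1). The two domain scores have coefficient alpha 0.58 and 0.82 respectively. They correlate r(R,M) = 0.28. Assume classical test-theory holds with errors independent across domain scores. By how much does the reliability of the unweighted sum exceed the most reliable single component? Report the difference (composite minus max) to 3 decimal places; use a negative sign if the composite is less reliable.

Var(sum) = 2 + 0.56 = 2.56; true-score variance = 1.4 + 0.56 = 1.96; composite reliability = 0.7656.
Max component reliability = 0.8200.
Difference = 0.7656 − 0.8200 = -0.054.

-0.054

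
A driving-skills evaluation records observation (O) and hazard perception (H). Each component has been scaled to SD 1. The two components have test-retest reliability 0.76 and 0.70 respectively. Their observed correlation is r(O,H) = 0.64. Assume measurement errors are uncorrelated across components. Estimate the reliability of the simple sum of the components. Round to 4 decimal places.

Var(O+H) = 2 + 2·[0.64] = 2 + 1.28 = 3.28.
With uncorrelated errors the cross-covariances are all true-score covariance, so they carry over unchanged; only the diagonal terms shrink to ρᵢσᵢ².
True-score variance = [0.76 + 0.70] + 1.28 = 1.46 + 1.28 = 2.74.
Reliability = 2.74 / 3.28 = 0.8354.

0.8354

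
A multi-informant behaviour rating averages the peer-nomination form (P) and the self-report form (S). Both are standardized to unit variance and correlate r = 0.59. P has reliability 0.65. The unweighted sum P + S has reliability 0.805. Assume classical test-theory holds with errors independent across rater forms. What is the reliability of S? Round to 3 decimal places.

Var(P+S) = 2 + 2·0.59 = 3.180.
True-score variance = ρ_P + ρ_S + 2·0.59, so 0.805 = (0.65 + ρ_S + 1.18) / 3.180.
ρ_S = 0.805·3.180 − 0.65 − 1.18 = 0.730.

0.730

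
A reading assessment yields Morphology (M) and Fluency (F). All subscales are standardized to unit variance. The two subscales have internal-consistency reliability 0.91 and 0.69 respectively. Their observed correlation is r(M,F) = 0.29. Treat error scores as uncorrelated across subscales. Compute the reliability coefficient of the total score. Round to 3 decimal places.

0.845

Var(M+F) = 2 + 2·[0.29] = 2 + 0.58 = 2.58.
Because errors are independent across components, Cov(Tᵢ,Tⱼ) = Cov(Xᵢ,Xⱼ); the off-diagonal part of the true-score variance is the same as above.
True-score variance = [0.91 + 0.69] + 0.58 = 1.6 + 0.58 = 2.18.
Reliability = 2.18 / 2.58 = 0.845.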